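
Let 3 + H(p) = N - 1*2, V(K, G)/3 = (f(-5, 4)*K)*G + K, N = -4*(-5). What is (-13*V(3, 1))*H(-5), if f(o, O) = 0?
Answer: -1755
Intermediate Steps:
N = 20
V(K, G) = 3*K (V(K, G) = 3*((0*K)*G + K) = 3*(0*G + K) = 3*(0 + K) = 3*K)
H(p) = 15 (H(p) = -3 + (20 - 1*2) = -3 + (20 - 2) = -3 + 18 = 15)
(-13*V(3, 1))*H(-5) = -39*3*15 = -13*9*15 = -117*15 = -1755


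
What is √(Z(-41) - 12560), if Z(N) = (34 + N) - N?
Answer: I*√12526 ≈ 111.92*I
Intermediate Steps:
Z(N) = 34
√(Z(-41) - 12560) = √(34 - 12560) = √(-12526) = I*√12526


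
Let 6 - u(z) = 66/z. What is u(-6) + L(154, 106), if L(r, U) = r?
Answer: 171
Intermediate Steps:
u(z) = 6 - 66/z
u(-6) + L(154, 106) = (6 - 66/(-6)) + 154 = (6 - 66*(-⅙)) + 154 = (6 + 11) + 154 = 17 + 154 = 171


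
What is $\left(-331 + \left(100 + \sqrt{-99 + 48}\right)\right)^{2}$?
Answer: $\left(231 - i \sqrt{51}\right)^{2} \approx 53310.0 - 3299.3 i$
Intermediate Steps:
$\left(-331 + \left(100 + \sqrt{-99 + 48}\right)\right)^{2} = \left(-331 + \left(100 + \sqrt{-51}\right)\right)^{2} = \left(-331 + \left(100 + i \sqrt{51}\right)\right)^{2} = \left(-231 + i \sqrt{51}\right)^{2}$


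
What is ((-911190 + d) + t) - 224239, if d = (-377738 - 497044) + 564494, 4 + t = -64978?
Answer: -1510699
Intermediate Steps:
t = -64982 (t = -4 - 64978 = -64982)
d = -310288 (d = -874782 + 564494 = -310288)
((-911190 + d) + t) - 224239 = ((-911190 - 310288) - 64982) - 224239 = (-1221478 - 64982) - 224239 = -1286460 - 224239 = -1510699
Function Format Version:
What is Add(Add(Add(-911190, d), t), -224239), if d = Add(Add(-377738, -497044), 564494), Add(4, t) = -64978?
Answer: -1510699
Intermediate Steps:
t = -64982 (t = Add(-4, -64978) = -64982)
d = -310288 (d = Add(-874782, 564494) = -310288)
Add(Add(Add(-911190, d), t), -224239) = Add(Add(Add(-911190, -310288), -64982), -224239) = Add(Add(-1221478, -64982), -224239) = Add(-1286460, -224239) = -1510699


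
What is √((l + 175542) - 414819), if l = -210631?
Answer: 2*I*√112477 ≈ 670.75*I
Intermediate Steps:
√((l + 175542) - 414819) = √((-210631 + 175542) - 414819) = √(-35089 - 414819) = √(-449908) = 2*I*√112477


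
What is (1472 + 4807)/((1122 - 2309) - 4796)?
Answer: -6279/5983 ≈ -1.0495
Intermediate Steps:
(1472 + 4807)/((1122 - 2309) - 4796) = 6279/(-1187 - 4796) = 6279/(-5983) = 6279*(-1/5983) = -6279/5983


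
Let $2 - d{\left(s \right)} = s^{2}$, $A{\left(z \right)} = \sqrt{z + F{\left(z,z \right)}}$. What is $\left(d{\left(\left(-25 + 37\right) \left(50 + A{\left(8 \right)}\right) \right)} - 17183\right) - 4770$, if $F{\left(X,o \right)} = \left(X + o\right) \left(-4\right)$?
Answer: $-373887 - 28800 i \sqrt{14} \approx -3.7389 \cdot 10^{5} - 1.0776 \cdot 10^{5} i$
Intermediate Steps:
$F{\left(X,o \right)} = - 4 X - 4 o$
$A{\left(z \right)} = \sqrt{7} \sqrt{- z}$ ($A{\left(z \right)} = \sqrt{z - 8 z} = \sqrt{- 7 z} = \sqrt{7} \sqrt{- z}$)
$d{\left(s \right)} = 2 - s^{2}$
$\left(d{\left(\left(-25 + 37\right) \left(50 + A{\left(8 \right)}\right) \right)} - 17183\right) - 4770 = \left(\left(2 - \left(\left(-25 + 37\right) \left(50 + \sqrt{7} \sqrt{\left(-1\right) 8}\right)\right)^{2}\right) - 17183\right) - 4770 = \left(\left(2 - \left(12 \left(50 + \sqrt{7} \sqrt{-8}\right)\right)^{2}\right) - 17183\right) - 4770 = \left(\left(2 - \left(12 \left(50 + \sqrt{7} \cdot 2 i \sqrt{2}\right)\right)^{2}\right) - 17183\right) - 4770 = \left(\left(2 - \left(12 \left(50 + 2 i \sqrt{14}\right)\right)^{2}\right) - 17183\right) - 4770 = \left(\left(2 - \left(600 + 24 i \sqrt{14}\right)^{2}\right) - 17183\right) - 4770 = \left(-17181 - \left(600 + 24 i \sqrt{14}\right)^{2}\right) - 4770 = -21951 - \left(600 + 24 i \sqrt{14}\right)^{2}$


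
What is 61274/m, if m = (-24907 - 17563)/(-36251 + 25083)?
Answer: 342154016/21235 ≈ 16113.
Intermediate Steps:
m = 21235/5584 (m = -42470/(-11168) = -42470*(-1/11168) = 21235/5584 ≈ 3.8028)
61274/m = 61274/(21235/5584) = 61274*(5584/21235) = 342154016/21235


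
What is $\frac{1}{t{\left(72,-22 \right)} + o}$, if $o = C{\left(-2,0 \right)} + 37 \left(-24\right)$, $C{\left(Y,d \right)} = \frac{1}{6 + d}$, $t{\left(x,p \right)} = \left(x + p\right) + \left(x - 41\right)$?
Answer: $- \frac{6}{4841} \approx -0.0012394$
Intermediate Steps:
$t{\left(x,p \right)} = -41 + p + 2 x$ ($t{\left(x,p \right)} = \left(p + x\right) + \left(-41 + x\right) = -41 + p + 2 x$)
$o = - \frac{5327}{6}$ ($o = \frac{1}{6 + 0} + 37 \left(-24\right) = \frac{1}{6} - 888 = - \frac{5327}{6} \approx -887.83$)
$\frac{1}{t{\left(72,-22 \right)} + o} = \frac{1}{\left(-41 - 22 + 2 \cdot 72\right) - \frac{5327}{6}} = \frac{1}{\left(-41 - 22 + 144\right) - \frac{5327}{6}} = \frac{1}{81 - \frac{5327}{6}} = \frac{1}{- \frac{4841}{6}} = - \frac{6}{4841}$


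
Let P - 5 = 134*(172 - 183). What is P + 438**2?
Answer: 190375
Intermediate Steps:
P = -1469 (P = 5 + 134*(172 - 183) = 5 + 134*(-11) = 5 - 1474 = -1469)
P + 438**2 = -1469 + 438**2 = -1469 + 191844 = 190375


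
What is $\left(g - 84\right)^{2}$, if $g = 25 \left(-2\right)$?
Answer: $17956$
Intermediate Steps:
$g = -50$
$\left(g - 84\right)^{2} = \left(-50 - 84\right)^{2} = \left(-134\right)^{2} = 17956$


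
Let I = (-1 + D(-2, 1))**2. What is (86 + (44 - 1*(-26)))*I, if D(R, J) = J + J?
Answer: 156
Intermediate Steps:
D(R, J) = 2*J
I = 1 (I = (-1 + 2*1)**2 = (-1 + 2)**2 = 1**2 = 1)
(86 + (44 - 1*(-26)))*I = (86 + (44 - 1*(-26)))*1 = (86 + (44 + 26))*1 = (86 + 70)*1 = 156*1 = 156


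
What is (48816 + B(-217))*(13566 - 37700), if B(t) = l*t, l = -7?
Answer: -1214784890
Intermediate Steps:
B(t) = -7*t
(48816 + B(-217))*(13566 - 37700) = (48816 - 7*(-217))*(13566 - 37700) = (48816 + 1519)*(-24134) = 50335*(-24134) = -1214784890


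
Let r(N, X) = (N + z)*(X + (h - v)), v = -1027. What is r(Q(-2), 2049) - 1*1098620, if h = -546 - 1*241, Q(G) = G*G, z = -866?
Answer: -3071738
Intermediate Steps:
Q(G) = G²
h = -787 (h = -546 - 241 = -787)
r(N, X) = (-866 + N)*(240 + X) (r(N, X) = (N - 866)*(X + (-787 - 1*(-1027))) = (-866 + N)*(X + (-787 + 1027)) = (-866 + N)*(X + 240) = (-866 + N)*(240 + X))
r(Q(-2), 2049) - 1*1098620 = (-207840 - 866*2049 + 240*(-2)² + (-2)²*2049) - 1*1098620 = (-207840 - 1774434 + 240*4 + 4*2049) - 1098620 = (-207840 - 1774434 + 960 + 8196) - 1098620 = -1973118 - 1098620 = -3071738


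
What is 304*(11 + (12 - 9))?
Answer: 4256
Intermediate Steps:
304*(11 + (12 - 9)) = 304*(11 + 3) = 304*14 = 4256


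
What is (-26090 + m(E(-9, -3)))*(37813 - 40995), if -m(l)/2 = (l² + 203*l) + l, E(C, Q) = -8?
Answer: 73039628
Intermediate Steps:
m(l) = -408*l - 2*l² (m(l) = -2*((l² + 203*l) + l) = -2*(l² + 204*l) = -408*l - 2*l²)
(-26090 + m(E(-9, -3)))*(37813 - 40995) = (-26090 - 2*(-8)*(204 - 8))*(37813 - 40995) = (-26090 - 2*(-8)*196)*(-3182) = (-26090 + 3136)*(-3182) = -22954*(-3182) = 73039628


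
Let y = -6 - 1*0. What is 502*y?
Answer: -3012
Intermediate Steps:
y = -6 (y = -6 + 0 = -6)
502*y = 502*(-6) = -3012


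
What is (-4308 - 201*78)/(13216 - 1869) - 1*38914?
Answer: -441577144/11347 ≈ -38916.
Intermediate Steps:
(-4308 - 201*78)/(13216 - 1869) - 1*38914 = (-4308 - 15678)/11347 - 38914 = -19986*1/11347 - 38914 = -19986/11347 - 38914 = -441577144/11347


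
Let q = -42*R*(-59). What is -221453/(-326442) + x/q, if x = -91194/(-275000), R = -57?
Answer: 238938655580507/352218676425000 ≈ 0.67838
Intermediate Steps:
x = 45597/137500 (x = -91194*(-1/275000) = 45597/137500 ≈ 0.33161)
q = -141246 (q = -42*(-57)*(-59) = 2394*(-59) = -141246)
-221453/(-326442) + x/q = -221453/(-326442) + (45597/137500)/(-141246) = -221453*(-1/326442) + (45597/137500)*(-1/141246) = 221453/326442 - 15199/6473775000 = 238938655580507/352218676425000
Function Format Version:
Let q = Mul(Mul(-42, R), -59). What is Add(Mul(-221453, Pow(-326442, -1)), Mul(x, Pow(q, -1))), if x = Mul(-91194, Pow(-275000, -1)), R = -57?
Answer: Rational(238938655580507, 352218676425000) ≈ 0.67838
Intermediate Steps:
x = Rational(45597, 137500) (x = Mul(-91194, Rational(-1, 275000)) = Rational(45597, 137500) ≈ 0.33161)
q = -141246 (q = Mul(Mul(-42, -57), -59) = Mul(2394, -59) = -141246)
Add(Mul(-221453, Pow(-326442, -1)), Mul(x, Pow(q, -1))) = Add(Mul(-221453, Pow(-326442, -1)), Mul(Rational(45597, 137500), Pow(-141246, -1))) = Add(Mul(-221453, Rational(-1, 326442)), Mul(Rational(45597, 137500), Rational(-1, 141246))) = Add(Rational(221453, 326442), Rational(-15199, 6473775000)) = Rational(238938655580507, 352218676425000)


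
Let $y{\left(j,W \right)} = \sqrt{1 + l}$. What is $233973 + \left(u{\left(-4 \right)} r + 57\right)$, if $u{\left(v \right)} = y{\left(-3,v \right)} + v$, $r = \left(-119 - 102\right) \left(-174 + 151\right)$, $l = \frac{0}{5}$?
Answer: $218781$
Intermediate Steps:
$l = 0$ ($l = 0 \cdot \frac{1}{5} = 0$)
$r = 5083$ ($r = \left(-221\right) \left(-23\right) = 5083$)
$y{\left(j,W \right)} = 1$ ($y{\left(j,W \right)} = \sqrt{1 + 0} = \sqrt{1} = 1$)
$u{\left(v \right)} = 1 + v$
$233973 + \left(u{\left(-4 \right)} r + 57\right) = 233973 + \left(\left(1 - 4\right) 5083 + 57\right) = 233973 + \left(\left(-3\right) 5083 + 57\right) = 233973 + \left(-15249 + 57\right) = 233973 - 15192 = 218781$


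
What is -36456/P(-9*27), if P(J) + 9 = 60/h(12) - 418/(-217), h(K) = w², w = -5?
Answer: 39554760/5071 ≈ 7800.2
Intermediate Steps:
h(K) = 25 (h(K) = (-5)² = 25)
P(J) = -5071/1085 (P(J) = -9 + (60/25 - 418/(-217)) = -9 + (60*(1/25) - 418*(-1/217)) = -9 + (12/5 + 418/217) = -9 + 4694/1085 = -5071/1085)
-36456/P(-9*27) = -36456/(-5071/1085) = -36456*(-1085/5071) = 39554760/5071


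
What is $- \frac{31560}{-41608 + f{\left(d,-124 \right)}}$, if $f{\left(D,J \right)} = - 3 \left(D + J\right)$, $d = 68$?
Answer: $\frac{789}{1036} \approx 0.76158$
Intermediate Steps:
$f{\left(D,J \right)} = - 3 D - 3 J$
$- \frac{31560}{-41608 + f{\left(d,-124 \right)}} = - \frac{31560}{-41608 - -168} = - \frac{31560}{-41608 + \left(-204 + 372\right)} = - \frac{31560}{-41608 + 168} = - \frac{31560}{-41440} = \left(-31560\right) \left(- \frac{1}{41440}\right) = \frac{789}{1036}$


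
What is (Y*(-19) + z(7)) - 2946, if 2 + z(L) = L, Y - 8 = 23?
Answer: -3530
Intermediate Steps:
Y = 31 (Y = 8 + 23 = 31)
z(L) = -2 + L
(Y*(-19) + z(7)) - 2946 = (31*(-19) + (-2 + 7)) - 2946 = (-589 + 5) - 2946 = -584 - 2946 = -3530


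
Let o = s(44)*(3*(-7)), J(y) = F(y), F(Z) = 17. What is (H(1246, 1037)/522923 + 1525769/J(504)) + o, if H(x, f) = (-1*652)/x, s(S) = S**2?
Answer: 271902385075351/5538277493 ≈ 49095.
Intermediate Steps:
J(y) = 17
H(x, f) = -652/x
o = -40656 (o = 44**2*(3*(-7)) = 1936*(-21) = -40656)
(H(1246, 1037)/522923 + 1525769/J(504)) + o = (-652/1246/522923 + 1525769/17) - 40656 = (-652*1/1246*(1/522923) + 1525769*(1/17)) - 40656 = (-326/623*1/522923 + 1525769/17) - 40656 = (-326/325781029 + 1525769/17) - 40656 = 497066594830759/5538277493 - 40656 = 271902385075351/5538277493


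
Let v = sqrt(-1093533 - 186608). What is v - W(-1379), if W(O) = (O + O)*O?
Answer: -3803282 + I*sqrt(1280141) ≈ -3.8033e+6 + 1131.4*I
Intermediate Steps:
W(O) = 2*O**2 (W(O) = (2*O)*O = 2*O**2)
v = I*sqrt(1280141) (v = sqrt(-1280141) = I*sqrt(1280141) ≈ 1131.4*I)
v - W(-1379) = I*sqrt(1280141) - 2*(-1379)**2 = I*sqrt(1280141) - 2*1901641 = I*sqrt(1280141) - 1*3803282 = I*sqrt(1280141) - 3803282 = -3803282 + I*sqrt(1280141)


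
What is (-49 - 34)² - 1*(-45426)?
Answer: 52315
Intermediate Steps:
(-49 - 34)² - 1*(-45426) = (-83)² + 45426 = 6889 + 45426 = 52315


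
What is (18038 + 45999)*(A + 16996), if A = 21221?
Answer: 2447302029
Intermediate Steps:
(18038 + 45999)*(A + 16996) = (18038 + 45999)*(21221 + 16996) = 64037*38217 = 2447302029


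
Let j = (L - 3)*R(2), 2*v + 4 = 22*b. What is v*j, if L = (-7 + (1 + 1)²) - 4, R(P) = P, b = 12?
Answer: -2600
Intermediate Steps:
v = 130 (v = -2 + (22*12)/2 = -2 + (½)*264 = -2 + 132 = 130)
L = -7 (L = (-7 + 2²) - 4 = (-7 + 4) - 4 = -3 - 4 = -7)
j = -20 (j = (-7 - 3)*2 = -10*2 = -20)
v*j = 130*(-20) = -2600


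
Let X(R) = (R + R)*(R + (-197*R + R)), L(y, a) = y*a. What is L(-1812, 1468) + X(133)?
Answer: -9558726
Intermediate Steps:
L(y, a) = a*y
X(R) = -390*R² (X(R) = (2*R)*(R - 196*R) = (2*R)*(-195*R) = -390*R²)
L(-1812, 1468) + X(133) = 1468*(-1812) - 390*133² = -2660016 - 390*17689 = -2660016 - 6898710 = -9558726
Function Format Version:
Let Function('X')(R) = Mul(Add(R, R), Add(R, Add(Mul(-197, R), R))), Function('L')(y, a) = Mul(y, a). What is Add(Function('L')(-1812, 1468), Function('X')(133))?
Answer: -9558726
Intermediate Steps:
Function('L')(y, a) = Mul(a, y)
Function('X')(R) = Mul(-390, Pow(R, 2)) (Function('X')(R) = Mul(Mul(2, R), Add(R, Mul(-196, R))) = Mul(Mul(2, R), Mul(-195, R)) = Mul(-390, Pow(R, 2)))
Add(Function('L')(-1812, 1468), Function('X')(133)) = Add(Mul(1468, -1812), Mul(-390, Pow(133, 2))) = Add(-2660016, Mul(-390, 17689)) = Add(-2660016, -6898710) = -9558726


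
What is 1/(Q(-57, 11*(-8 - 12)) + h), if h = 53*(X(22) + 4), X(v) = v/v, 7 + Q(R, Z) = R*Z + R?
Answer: 1/12741 ≈ 7.8487e-5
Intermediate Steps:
Q(R, Z) = -7 + R + R*Z (Q(R, Z) = -7 + (R*Z + R) = -7 + (R + R*Z) = -7 + R + R*Z)
X(v) = 1
h = 265 (h = 53*(1 + 4) = 53*5 = 265)
1/(Q(-57, 11*(-8 - 12)) + h) = 1/((-7 - 57 - 627*(-8 - 12)) + 265) = 1/((-7 - 57 - 627*(-20)) + 265) = 1/((-7 - 57 - 57*(-220)) + 265) = 1/((-7 - 57 + 12540) + 265) = 1/(12476 + 265) = 1/12741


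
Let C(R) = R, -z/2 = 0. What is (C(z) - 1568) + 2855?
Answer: 1287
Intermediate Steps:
z = 0 (z = -2*0 = 0)
(C(z) - 1568) + 2855 = (0 - 1568) + 2855 = -1568 + 2855 = 1287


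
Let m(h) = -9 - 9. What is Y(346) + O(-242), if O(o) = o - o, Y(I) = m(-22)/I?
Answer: -9/173 ≈ -0.052023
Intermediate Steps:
m(h) = -18
Y(I) = -18/I
O(o) = 0
Y(346) + O(-242) = -18/346 + 0 = -18*1/346 + 0 = -9/173 + 0 = -9/173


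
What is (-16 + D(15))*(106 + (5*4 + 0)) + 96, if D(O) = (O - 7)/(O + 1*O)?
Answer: -9432/5 ≈ -1886.4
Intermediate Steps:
D(O) = (-7 + O)/(2*O) (D(O) = (-7 + O)/(O + O) = (-7 + O)/((2*O)) = (-7 + O)*(1/(2*O)) = (-7 + O)/(2*O))
(-16 + D(15))*(106 + (5*4 + 0)) + 96 = (-16 + (½)*(-7 + 15)/15)*(106 + (5*4 + 0)) + 96 = (-16 + (½)*(1/15)*8)*(106 + (20 + 0)) + 96 = (-16 + 4/15)*(106 + 20) + 96 = -236/15*126 + 96 = -9912/5 + 96 = -9432/5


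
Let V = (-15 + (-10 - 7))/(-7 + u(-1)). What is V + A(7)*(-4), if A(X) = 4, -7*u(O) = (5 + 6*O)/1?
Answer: -34/3 ≈ -11.333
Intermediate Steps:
u(O) = -5/7 - 6*O/7 (u(O) = -(5 + 6*O)/(7*1) = -(5 + 6*O)/7 = -5/7 - 6*O/7)
V = 14/3 (V = (-15 + (-10 - 7))/(-7 + (-5/7 - 6/7*(-1))) = (-15 - 17)/(-7 + (-5/7 + 6/7)) = -32/(-7 + ⅐) = -32/(-48/7) = -32*(-7/48) = 14/3 ≈ 4.6667)
V + A(7)*(-4) = 14/3 + 4*(-4) = 14/3 - 16 = -34/3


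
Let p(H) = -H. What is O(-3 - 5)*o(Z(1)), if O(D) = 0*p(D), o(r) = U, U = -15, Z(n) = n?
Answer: 0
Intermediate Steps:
o(r) = -15
O(D) = 0 (O(D) = 0*(-D) = 0)
O(-3 - 5)*o(Z(1)) = 0*(-15) = 0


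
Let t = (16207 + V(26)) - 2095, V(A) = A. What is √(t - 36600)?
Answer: I*√22462 ≈ 149.87*I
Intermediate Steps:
t = 14138 (t = (16207 + 26) - 2095 = 16233 - 2095 = 14138)
√(t - 36600) = √(14138 - 36600) = √(-22462) = I*√22462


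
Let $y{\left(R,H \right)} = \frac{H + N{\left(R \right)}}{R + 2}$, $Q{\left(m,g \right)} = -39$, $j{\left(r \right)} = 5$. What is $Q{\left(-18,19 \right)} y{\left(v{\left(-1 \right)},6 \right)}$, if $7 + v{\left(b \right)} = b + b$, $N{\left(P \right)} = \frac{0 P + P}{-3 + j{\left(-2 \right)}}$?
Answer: $\frac{117}{14} \approx 8.3571$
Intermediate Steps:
$N{\left(P \right)} = \frac{P}{2}$ ($N{\left(P \right)} = \frac{0 P + P}{-3 + 5} = \frac{0 + P}{2} = P \frac{1}{2} = \frac{P}{2}$)
$v{\left(b \right)} = -7 + 2 b$ ($v{\left(b \right)} = -7 + \left(b + b\right) = -7 + 2 b$)
$y{\left(R,H \right)} = \frac{H + \frac{R}{2}}{2 + R}$ ($y{\left(R,H \right)} = \frac{H + \frac{R}{2}}{R + 2} = \frac{H + \frac{R}{2}}{2 + R}$)
$Q{\left(-18,19 \right)} y{\left(v{\left(-1 \right)},6 \right)} = - 39 \frac{6 + \frac{-7 + 2 \left(-1\right)}{2}}{2 + \left(-7 + 2 \left(-1\right)\right)} = - 39 \frac{6 + \frac{-7 - 2}{2}}{2 - 9} = - 39 \frac{6 + \frac{1}{2} \left(-9\right)}{2 - 9} = - 39 \frac{6 - \frac{9}{2}}{-7} = - 39 \left(\left(- \frac{1}{7}\right) \frac{3}{2}\right) = \left(-39\right) \left(- \frac{3}{14}\right) = \frac{117}{14}$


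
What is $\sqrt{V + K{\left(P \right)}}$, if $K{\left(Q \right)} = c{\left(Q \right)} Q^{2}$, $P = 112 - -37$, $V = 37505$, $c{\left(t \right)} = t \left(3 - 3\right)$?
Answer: $\sqrt{37505} \approx 193.66$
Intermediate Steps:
$c{\left(t \right)} = 0$ ($c{\left(t \right)} = t 0 = 0$)
$P = 149$ ($P = 112 + 37 = 149$)
$K{\left(Q \right)} = 0$ ($K{\left(Q \right)} = 0 Q^{2} = 0$)
$\sqrt{V + K{\left(P \right)}} = \sqrt{37505 + 0} = \sqrt{37505}$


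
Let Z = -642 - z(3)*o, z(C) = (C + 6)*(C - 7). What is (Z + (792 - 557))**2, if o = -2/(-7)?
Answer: 7711729/49 ≈ 1.5738e+5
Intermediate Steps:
z(C) = (-7 + C)*(6 + C) (z(C) = (6 + C)*(-7 + C) = (-7 + C)*(6 + C))
o = 2/7 (o = -2*(-1/7) = 2/7 ≈ 0.28571)
Z = -4422/7 (Z = -642 - (-42 + 3**2 - 1*3)*2/7 = -642 - (-42 + 9 - 3)*2/7 = -642 - (-36)*2/7 = -642 - 1*(-72/7) = -642 + 72/7 = -4422/7 ≈ -631.71)
(Z + (792 - 557))**2 = (-4422/7 + (792 - 557))**2 = (-4422/7 + 235)**2 = (-2777/7)**2 = 7711729/49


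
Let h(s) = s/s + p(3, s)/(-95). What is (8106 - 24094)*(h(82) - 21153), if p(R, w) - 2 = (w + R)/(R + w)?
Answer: 32126974684/95 ≈ 3.3818e+8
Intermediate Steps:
p(R, w) = 3 (p(R, w) = 2 + (w + R)/(R + w) = 2 + (R + w)/(R + w) = 2 + 1 = 3)
h(s) = 92/95 (h(s) = s/s + 3/(-95) = 1 + 3*(-1/95) = 1 - 3/95 = 92/95)
(8106 - 24094)*(h(82) - 21153) = (8106 - 24094)*(92/95 - 21153) = -15988*(-2009443/95) = 32126974684/95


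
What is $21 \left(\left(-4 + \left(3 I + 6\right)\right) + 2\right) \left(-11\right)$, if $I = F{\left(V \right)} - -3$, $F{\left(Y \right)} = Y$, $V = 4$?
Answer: $-5775$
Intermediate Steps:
$I = 7$ ($I = 4 - -3 = 4 + 3 = 7$)
$21 \left(\left(-4 + \left(3 I + 6\right)\right) + 2\right) \left(-11\right) = 21 \left(\left(-4 + \left(3 \cdot 7 + 6\right)\right) + 2\right) \left(-11\right) = 21 \left(\left(-4 + \left(21 + 6\right)\right) + 2\right) \left(-11\right) = 21 \left(\left(-4 + 27\right) + 2\right) \left(-11\right) = 21 \left(23 + 2\right) \left(-11\right) = 21 \cdot 25 \left(-11\right) = 525 \left(-11\right) = -5775$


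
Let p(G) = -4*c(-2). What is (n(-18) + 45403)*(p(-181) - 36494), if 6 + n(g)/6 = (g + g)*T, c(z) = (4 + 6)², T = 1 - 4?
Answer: -1697677410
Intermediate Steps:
T = -3
c(z) = 100 (c(z) = 10² = 100)
p(G) = -400 (p(G) = -4*100 = -400)
n(g) = -36 - 36*g (n(g) = -36 + 6*((g + g)*(-3)) = -36 + 6*((2*g)*(-3)) = -36 + 6*(-6*g) = -36 - 36*g)
(n(-18) + 45403)*(p(-181) - 36494) = ((-36 - 36*(-18)) + 45403)*(-400 - 36494) = ((-36 + 648) + 45403)*(-36894) = (612 + 45403)*(-36894) = 46015*(-36894) = -1697677410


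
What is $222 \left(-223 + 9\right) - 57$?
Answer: $-47565$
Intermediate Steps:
$222 \left(-223 + 9\right) - 57 = 222 \left(-214\right) - 57 = -47508 - 57 = -47565$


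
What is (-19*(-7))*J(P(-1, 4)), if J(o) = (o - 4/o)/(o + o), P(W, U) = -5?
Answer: 2793/50 ≈ 55.860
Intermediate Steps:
J(o) = (o - 4/o)/(2*o) (J(o) = (o - 4/o)/((2*o)) = (o - 4/o)*(1/(2*o)) = (o - 4/o)/(2*o))
(-19*(-7))*J(P(-1, 4)) = (-19*(-7))*(1/2 - 2/(-5)**2) = 133*(1/2 - 2*1/25) = 133*(1/2 - 2/25) = 133*(21/50) = 2793/50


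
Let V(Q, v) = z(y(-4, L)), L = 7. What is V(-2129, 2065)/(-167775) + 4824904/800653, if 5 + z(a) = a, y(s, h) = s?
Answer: 38547879737/6396645575 ≈ 6.0263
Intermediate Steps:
z(a) = -5 + a
V(Q, v) = -9 (V(Q, v) = -5 - 4 = -9)
V(-2129, 2065)/(-167775) + 4824904/800653 = -9/(-167775) + 4824904/800653 = -9*(-1/167775) + 4824904*(1/800653) = 3/55925 + 689272/114379 = 38547879737/6396645575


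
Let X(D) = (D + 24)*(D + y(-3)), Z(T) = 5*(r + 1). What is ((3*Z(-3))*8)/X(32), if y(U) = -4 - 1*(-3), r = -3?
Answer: -30/217 ≈ -0.13825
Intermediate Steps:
y(U) = -1 (y(U) = -4 + 3 = -1)
Z(T) = -10 (Z(T) = 5*(-3 + 1) = 5*(-2) = -10)
X(D) = (-1 + D)*(24 + D) (X(D) = (D + 24)*(D - 1) = (24 + D)*(-1 + D) = (-1 + D)*(24 + D))
((3*Z(-3))*8)/X(32) = ((3*(-10))*8)/(-24 + 32² + 23*32) = (-30*8)/(-24 + 1024 + 736) = -240/1736 = -240*1/1736 = -30/217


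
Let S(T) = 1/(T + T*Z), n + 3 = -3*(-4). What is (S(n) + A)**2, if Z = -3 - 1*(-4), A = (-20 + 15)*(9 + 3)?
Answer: 1164241/324 ≈ 3593.3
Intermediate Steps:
n = 9 (n = -3 - 3*(-4) = -3 + 12 = 9)
A = -60 (A = -5*12 = -60)
Z = 1 (Z = -3 + 4 = 1)
S(T) = 1/(2*T) (S(T) = 1/(T + T*1) = 1/(T + T) = 1/(2*T))
(S(n) + A)**2 = ((1/2)/9 - 60)**2 = ((1/2)*(1/9) - 60)**2 = (1/18 - 60)**2 = (-1079/18)**2 = 1164241/324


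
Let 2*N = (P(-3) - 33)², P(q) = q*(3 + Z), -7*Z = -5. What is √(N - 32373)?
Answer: 3*I*√683794/14 ≈ 177.2*I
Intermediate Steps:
Z = 5/7 (Z = -⅐*(-5) = 5/7 ≈ 0.71429)
P(q) = 26*q/7 (P(q) = q*(3 + 5/7) = q*(26/7) = 26*q/7)
N = 95481/98 (N = ((26/7)*(-3) - 33)²/2 = (-78/7 - 33)²/2 = (-309/7)²/2 = (½)*(95481/49) = 95481/98 ≈ 974.30)
√(N - 32373) = √(95481/98 - 32373) = √(-3077073/98) = 3*I*√683794/14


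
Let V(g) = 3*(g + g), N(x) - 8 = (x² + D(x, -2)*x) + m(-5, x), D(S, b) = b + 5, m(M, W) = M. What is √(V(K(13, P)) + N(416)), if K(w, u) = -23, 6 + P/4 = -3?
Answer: √174169 ≈ 417.34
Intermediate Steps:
P = -36 (P = -24 + 4*(-3) = -24 - 12 = -36)
D(S, b) = 5 + b
N(x) = 3 + x² + 3*x (N(x) = 8 + ((x² + (5 - 2)*x) - 5) = 8 + ((x² + 3*x) - 5) = 8 + (-5 + x² + 3*x) = 3 + x² + 3*x)
V(g) = 6*g (V(g) = 3*(2*g) = 6*g)
√(V(K(13, P)) + N(416)) = √(6*(-23) + (3 + 416² + 3*416)) = √(-138 + (3 + 173056 + 1248)) = √(-138 + 174307) = √174169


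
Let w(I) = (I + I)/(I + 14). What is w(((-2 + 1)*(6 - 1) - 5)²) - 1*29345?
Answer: -1672565/57 ≈ -29343.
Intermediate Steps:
w(I) = 2*I/(14 + I) (w(I) = (2*I)/(14 + I) = 2*I/(14 + I))
w(((-2 + 1)*(6 - 1) - 5)²) - 1*29345 = 2*((-2 + 1)*(6 - 1) - 5)²/(14 + ((-2 + 1)*(6 - 1) - 5)²) - 1*29345 = 2*(-1*5 - 5)²/(14 + (-1*5 - 5)²) - 29345 = 2*(-5 - 5)²/(14 + (-5 - 5)²) - 29345 = 2*(-10)²/(14 + (-10)²) - 29345 = 2*100/(14 + 100) - 29345 = 2*100/114 - 29345 = 2*100*(1/114) - 29345 = 100/57 - 29345 = -1672565/57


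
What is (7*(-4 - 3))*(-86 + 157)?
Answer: -3479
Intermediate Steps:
(7*(-4 - 3))*(-86 + 157) = (7*(-7))*71 = -49*71 = -3479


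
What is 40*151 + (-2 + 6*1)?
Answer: 6044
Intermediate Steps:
40*151 + (-2 + 6*1) = 6040 + (-2 + 6) = 6040 + 4 = 6044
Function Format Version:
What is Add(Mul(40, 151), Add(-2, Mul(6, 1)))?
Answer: 6044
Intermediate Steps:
Add(Mul(40, 151), Add(-2, Mul(6, 1))) = Add(6040, Add(-2, 6)) = Add(6040, 4) = 6044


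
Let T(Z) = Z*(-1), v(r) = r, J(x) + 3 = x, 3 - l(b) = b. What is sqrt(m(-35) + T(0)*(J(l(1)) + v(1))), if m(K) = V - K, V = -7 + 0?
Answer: 2*sqrt(7) ≈ 5.2915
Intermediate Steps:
V = -7
l(b) = 3 - b
m(K) = -7 - K
J(x) = -3 + x
T(Z) = -Z
sqrt(m(-35) + T(0)*(J(l(1)) + v(1))) = sqrt((-7 - 1*(-35)) + (-1*0)*((-3 + (3 - 1*1)) + 1)) = sqrt((-7 + 35) + 0*((-3 + (3 - 1)) + 1)) = sqrt(28 + 0*((-3 + 2) + 1)) = sqrt(28 + 0*(-1 + 1)) = sqrt(28 + 0*0) = sqrt(28 + 0) = sqrt(28) = 2*sqrt(7)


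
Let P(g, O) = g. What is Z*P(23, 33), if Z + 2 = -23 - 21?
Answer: -1058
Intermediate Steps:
Z = -46 (Z = -2 + (-23 - 21) = -2 - 44 = -46)
Z*P(23, 33) = -46*23 = -1058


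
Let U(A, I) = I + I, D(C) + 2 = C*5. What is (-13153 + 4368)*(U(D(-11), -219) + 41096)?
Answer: -357180530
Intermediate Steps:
D(C) = -2 + 5*C (D(C) = -2 + C*5 = -2 + 5*C)
U(A, I) = 2*I
(-13153 + 4368)*(U(D(-11), -219) + 41096) = (-13153 + 4368)*(2*(-219) + 41096) = -8785*(-438 + 41096) = -8785*40658 = -357180530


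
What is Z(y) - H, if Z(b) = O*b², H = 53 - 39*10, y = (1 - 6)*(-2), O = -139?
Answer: -13563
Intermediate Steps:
y = 10 (y = -5*(-2) = 10)
H = -337 (H = 53 - 390 = -337)
Z(b) = -139*b²
Z(y) - H = -139*10² - 1*(-337) = -139*100 + 337 = -13900 + 337 = -13563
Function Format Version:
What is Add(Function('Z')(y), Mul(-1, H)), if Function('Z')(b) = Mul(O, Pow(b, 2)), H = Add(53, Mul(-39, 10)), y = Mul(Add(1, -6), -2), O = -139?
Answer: -13563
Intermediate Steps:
y = 10 (y = Mul(-5, -2) = 10)
H = -337 (H = Add(53, -390) = -337)
Function('Z')(b) = Mul(-139, Pow(b, 2))
Add(Function('Z')(y), Mul(-1, H)) = Add(Mul(-139, Pow(10, 2)), Mul(-1, -337)) = Add(Mul(-139, 100), 337) = Add(-13900, 337) = -13563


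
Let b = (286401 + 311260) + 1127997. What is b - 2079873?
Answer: -354215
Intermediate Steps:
b = 1725658 (b = 597661 + 1127997 = 1725658)
b - 2079873 = 1725658 - 2079873 = -354215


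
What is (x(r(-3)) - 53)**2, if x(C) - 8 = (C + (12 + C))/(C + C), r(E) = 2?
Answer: 1681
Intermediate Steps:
x(C) = 8 + (12 + 2*C)/(2*C) (x(C) = 8 + (C + (12 + C))/(C + C) = 8 + (12 + 2*C)/((2*C)) = 8 + (12 + 2*C)*(1/(2*C)) = 8 + (12 + 2*C)/(2*C))
(x(r(-3)) - 53)**2 = ((9 + 6/2) - 53)**2 = ((9 + 6*(1/2)) - 53)**2 = ((9 + 3) - 53)**2 = (12 - 53)**2 = (-41)**2 = 1681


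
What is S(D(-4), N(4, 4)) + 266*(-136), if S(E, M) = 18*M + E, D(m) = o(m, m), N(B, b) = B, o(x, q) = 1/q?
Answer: -144417/4 ≈ -36104.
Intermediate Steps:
D(m) = 1/m
S(E, M) = E + 18*M
S(D(-4), N(4, 4)) + 266*(-136) = (1/(-4) + 18*4) + 266*(-136) = (-¼ + 72) - 36176 = 287/4 - 36176 = -144417/4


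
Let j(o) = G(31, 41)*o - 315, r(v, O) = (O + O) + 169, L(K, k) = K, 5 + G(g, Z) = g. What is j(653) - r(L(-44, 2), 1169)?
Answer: 14156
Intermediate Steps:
G(g, Z) = -5 + g
r(v, O) = 169 + 2*O (r(v, O) = 2*O + 169 = 169 + 2*O)
j(o) = -315 + 26*o (j(o) = (-5 + 31)*o - 315 = 26*o - 315 = -315 + 26*o)
j(653) - r(L(-44, 2), 1169) = (-315 + 26*653) - (169 + 2*1169) = (-315 + 16978) - (169 + 2338) = 16663 - 1*2507 = 16663 - 2507 = 14156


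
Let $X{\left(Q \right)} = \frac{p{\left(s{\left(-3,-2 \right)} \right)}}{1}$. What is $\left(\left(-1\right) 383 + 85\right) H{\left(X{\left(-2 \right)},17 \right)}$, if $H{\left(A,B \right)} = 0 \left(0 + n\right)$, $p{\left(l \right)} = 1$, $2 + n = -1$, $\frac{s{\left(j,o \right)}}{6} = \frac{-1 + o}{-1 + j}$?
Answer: $0$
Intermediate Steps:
$s{\left(j,o \right)} = \frac{6 \left(-1 + o\right)}{-1 + j}$ ($s{\left(j,o \right)} = 6 \frac{-1 + o}{-1 + j} = \frac{6 \left(-1 + o\right)}{-1 + j}$)
$n = -3$ ($n = -2 - 1 = -3$)
$X{\left(Q \right)} = 1$ ($X{\left(Q \right)} = 1 \cdot 1^{-1} = 1 \cdot 1 = 1$)
$H{\left(A,B \right)} = 0$ ($H{\left(A,B \right)} = 0 \left(0 - 3\right) = 0 \left(-3\right) = 0$)
$\left(\left(-1\right) 383 + 85\right) H{\left(X{\left(-2 \right)},17 \right)} = \left(\left(-1\right) 383 + 85\right) 0 = \left(-383 + 85\right) 0 = \left(-298\right) 0 = 0$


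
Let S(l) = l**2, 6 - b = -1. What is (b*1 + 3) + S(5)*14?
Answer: 360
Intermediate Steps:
b = 7 (b = 6 - 1*(-1) = 6 + 1 = 7)
(b*1 + 3) + S(5)*14 = (7*1 + 3) + 5**2*14 = (7 + 3) + 25*14 = 10 + 350 = 360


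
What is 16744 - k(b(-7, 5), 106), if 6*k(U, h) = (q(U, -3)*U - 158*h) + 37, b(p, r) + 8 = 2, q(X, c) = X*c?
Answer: 117283/6 ≈ 19547.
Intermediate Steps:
b(p, r) = -6 (b(p, r) = -8 + 2 = -6)
k(U, h) = 37/6 - 79*h/3 - U**2/2 (k(U, h) = (((U*(-3))*U - 158*h) + 37)/6 = (((-3*U)*U - 158*h) + 37)/6 = ((-3*U**2 - 158*h) + 37)/6 = ((-158*h - 3*U**2) + 37)/6 = (37 - 158*h - 3*U**2)/6 = 37/6 - 79*h/3 - U**2/2)
16744 - k(b(-7, 5), 106) = 16744 - (37/6 - 79/3*106 - 1/2*(-6)**2) = 16744 - (37/6 - 8374/3 - 1/2*36) = 16744 - (37/6 - 8374/3 - 18) = 16744 - 1*(-16819/6) = 16744 + 16819/6 = 117283/6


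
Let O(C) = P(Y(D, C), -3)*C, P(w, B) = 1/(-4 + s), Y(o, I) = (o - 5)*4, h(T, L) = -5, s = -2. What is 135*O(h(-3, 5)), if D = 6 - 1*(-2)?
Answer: 225/2 ≈ 112.50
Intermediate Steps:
D = 8 (D = 6 + 2 = 8)
Y(o, I) = -20 + 4*o (Y(o, I) = (-5 + o)*4 = -20 + 4*o)
P(w, B) = -⅙ (P(w, B) = 1/(-4 - 2) = 1/(-6) = -⅙)
O(C) = -C/6
135*O(h(-3, 5)) = 135*(-⅙*(-5)) = 135*(⅚) = 225/2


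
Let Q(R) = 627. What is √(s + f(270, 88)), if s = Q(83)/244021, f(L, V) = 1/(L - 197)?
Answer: 32*√5041229839/17813533 ≈ 0.12755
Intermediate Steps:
f(L, V) = 1/(-197 + L)
s = 627/244021 ≈ 0.0025695
√(s + f(270, 88)) = √(627/244021 + 1/(-197 + 270)) = √(627/244021 + 1/73) = √(289792/17813533) = 32*√5041229839/17813533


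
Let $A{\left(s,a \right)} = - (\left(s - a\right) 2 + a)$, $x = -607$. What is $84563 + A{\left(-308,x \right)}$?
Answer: $84572$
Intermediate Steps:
$A{\left(s,a \right)} = a - 2 s$ ($A{\left(s,a \right)} = - (\left(- 2 a + 2 s\right) + a) = - (- a + 2 s) = a - 2 s$)
$84563 + A{\left(-308,x \right)} = 84563 - -9 = 84563 + \left(-607 + 616\right) = 84563 + 9 = 84572$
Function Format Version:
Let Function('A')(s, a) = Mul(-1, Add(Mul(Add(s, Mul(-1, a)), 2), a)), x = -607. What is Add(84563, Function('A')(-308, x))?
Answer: 84572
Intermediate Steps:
Function('A')(s, a) = Add(a, Mul(-2, s)) (Function('A')(s, a) = Mul(-1, Add(Add(Mul(-2, a), Mul(2, s)), a)) = Mul(-1, Add(Mul(-1, a), Mul(2, s))) = Add(a, Mul(-2, s)))
Add(84563, Function('A')(-308, x)) = Add(84563, Add(-607, Mul(-2, -308))) = Add(84563, Add(-607, 616)) = Add(84563, 9) = 84572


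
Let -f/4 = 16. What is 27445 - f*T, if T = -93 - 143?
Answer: 12341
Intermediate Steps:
f = -64 (f = -4*16 = -64)
T = -236
27445 - f*T = 27445 - (-64)*(-236) = 27445 - 1*15104 = 27445 - 15104 = 12341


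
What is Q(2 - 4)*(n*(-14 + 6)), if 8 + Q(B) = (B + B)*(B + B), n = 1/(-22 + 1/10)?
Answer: 640/219 ≈ 2.9224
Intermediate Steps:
n = -10/219 (n = 1/(-22 + 1/10) = 1/(-219/10) = -10/219 ≈ -0.045662)
Q(B) = -8 + 4*B**2 (Q(B) = -8 + (B + B)*(B + B) = -8 + (2*B)*(2*B) = -8 + 4*B**2)
Q(2 - 4)*(n*(-14 + 6)) = (-8 + 4*(2 - 4)**2)*(-10*(-14 + 6)/219) = (-8 + 4*(-2)**2)*(-10/219*(-8)) = (-8 + 4*4)*(80/219) = (-8 + 16)*(80/219) = 8*(80/219) = 640/219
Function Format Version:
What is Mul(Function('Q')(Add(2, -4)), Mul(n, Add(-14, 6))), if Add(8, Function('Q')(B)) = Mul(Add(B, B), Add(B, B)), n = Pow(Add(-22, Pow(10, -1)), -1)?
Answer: Rational(640, 219) ≈ 2.9224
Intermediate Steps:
n = Rational(-10, 219) (n = Pow(Add(-22, Rational(1, 10)), -1) = Pow(Rational(-219, 10), -1) = Rational(-10, 219) ≈ -0.045662)
Function('Q')(B) = Add(-8, Mul(4, Pow(B, 2))) (Function('Q')(B) = Add(-8, Mul(Add(B, B), Add(B, B))) = Add(-8, Mul(Mul(2, B), Mul(2, B))) = Add(-8, Mul(4, Pow(B, 2))))
Mul(Function('Q')(Add(2, -4)), Mul(n, Add(-14, 6))) = Mul(Add(-8, Mul(4, Pow(Add(2, -4), 2))), Mul(Rational(-10, 219), Add(-14, 6))) = Mul(Add(-8, Mul(4, Pow(-2, 2))), Mul(Rational(-10, 219), -8)) = Mul(Add(-8, Mul(4, 4)), Rational(80, 219)) = Mul(Add(-8, 16), Rational(80, 219)) = Mul(8, Rational(80, 219)) = Rational(640, 219)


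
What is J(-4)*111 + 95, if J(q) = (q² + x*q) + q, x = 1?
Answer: 983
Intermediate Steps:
J(q) = q² + 2*q (J(q) = (q² + 1*q) + q = (q² + q) + q = (q + q²) + q = q² + 2*q)
J(-4)*111 + 95 = -4*(2 - 4)*111 + 95 = -4*(-2)*111 + 95 = 8*111 + 95 = 888 + 95 = 983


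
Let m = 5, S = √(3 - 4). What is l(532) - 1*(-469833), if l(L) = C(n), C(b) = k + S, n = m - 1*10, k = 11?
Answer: 469844 + I ≈ 4.6984e+5 + 1.0*I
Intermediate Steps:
S = I (S = √(-1) = I ≈ 1.0*I)
n = -5 (n = 5 - 1*10 = 5 - 10 = -5)
C(b) = 11 + I
l(L) = 11 + I
l(532) - 1*(-469833) = (11 + I) - 1*(-469833) = (11 + I) + 469833 = 469844 + I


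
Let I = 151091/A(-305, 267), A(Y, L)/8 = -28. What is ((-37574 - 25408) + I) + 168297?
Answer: 23439469/224 ≈ 1.0464e+5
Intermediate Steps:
A(Y, L) = -224 (A(Y, L) = 8*(-28) = -224)
I = -151091/224 (I = 151091/(-224) = 151091*(-1/224) = -151091/224 ≈ -674.51)
((-37574 - 25408) + I) + 168297 = ((-37574 - 25408) - 151091/224) + 168297 = (-62982 - 151091/224) + 168297 = -14259059/224 + 168297 = 23439469/224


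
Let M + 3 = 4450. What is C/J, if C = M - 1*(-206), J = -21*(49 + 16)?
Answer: -1551/455 ≈ -3.4088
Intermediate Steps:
M = 4447 (M = -3 + 4450 = 4447)
J = -1365 (J = -21*65 = -1365)
C = 4653 (C = 4447 - 1*(-206) = 4447 + 206 = 4653)
C/J = 4653/(-1365) = 4653*(-1/1365) = -1551/455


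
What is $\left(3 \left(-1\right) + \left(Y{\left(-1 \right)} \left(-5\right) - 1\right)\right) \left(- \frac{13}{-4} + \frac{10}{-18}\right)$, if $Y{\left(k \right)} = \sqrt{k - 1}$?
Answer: $- \frac{97}{9} - \frac{485 i \sqrt{2}}{36} \approx -10.778 - 19.053 i$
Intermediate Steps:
$Y{\left(k \right)} = \sqrt{-1 + k}$
$\left(3 \left(-1\right) + \left(Y{\left(-1 \right)} \left(-5\right) - 1\right)\right) \left(- \frac{13}{-4} + \frac{10}{-18}\right) = \left(3 \left(-1\right) - \left(1 - \sqrt{-1 - 1} \left(-5\right)\right)\right) \left(- \frac{13}{-4} + \frac{10}{-18}\right) = \left(-3 - \left(1 - \sqrt{-2} \left(-5\right)\right)\right) \left(\left(-13\right) \left(- \frac{1}{4}\right) + 10 \left(- \frac{1}{18}\right)\right) = \left(-3 - \left(1 - i \sqrt{2} \left(-5\right)\right)\right) \left(\frac{13}{4} - \frac{5}{9}\right) = \left(-3 - \left(1 + 5 i \sqrt{2}\right)\right) \frac{97}{36} = \left(-4 - 5 i \sqrt{2}\right) \frac{97}{36} = - \frac{97}{9} - \frac{485 i \sqrt{2}}{36}$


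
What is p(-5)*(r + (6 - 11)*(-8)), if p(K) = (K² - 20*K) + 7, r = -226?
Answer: -24552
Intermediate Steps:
p(K) = 7 + K² - 20*K
p(-5)*(r + (6 - 11)*(-8)) = (7 + (-5)² - 20*(-5))*(-226 + (6 - 11)*(-8)) = (7 + 25 + 100)*(-226 - 5*(-8)) = 132*(-226 + 40) = 132*(-186) = -24552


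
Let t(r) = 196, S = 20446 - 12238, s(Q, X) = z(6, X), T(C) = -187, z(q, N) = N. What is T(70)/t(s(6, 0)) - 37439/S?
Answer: -2218235/402192 ≈ -5.5154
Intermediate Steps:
s(Q, X) = X
S = 8208
T(70)/t(s(6, 0)) - 37439/S = -187/196 - 37439/8208 = -2218235/402192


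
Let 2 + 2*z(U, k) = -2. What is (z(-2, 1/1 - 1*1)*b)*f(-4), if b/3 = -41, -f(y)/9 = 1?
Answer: -2214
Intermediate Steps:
z(U, k) = -2 (z(U, k) = -1 + (½)*(-2) = -1 - 1 = -2)
f(y) = -9 (f(y) = -9*1 = -9)
b = -123 (b = 3*(-41) = -123)
(z(-2, 1/1 - 1*1)*b)*f(-4) = -2*(-123)*(-9) = 246*(-9) = -2214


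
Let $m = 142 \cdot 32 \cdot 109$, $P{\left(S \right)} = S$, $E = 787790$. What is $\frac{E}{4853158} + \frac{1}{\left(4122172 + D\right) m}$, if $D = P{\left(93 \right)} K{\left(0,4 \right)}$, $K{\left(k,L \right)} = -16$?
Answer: $\frac{803923270551483859}{4952546556634790656} \approx 0.16233$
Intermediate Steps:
$m = 495296$ ($m = 4544 \cdot 109 = 495296$)
$D = -1488$ ($D = 93 \left(-16\right) = -1488$)
$\frac{E}{4853158} + \frac{1}{\left(4122172 + D\right) m} = \frac{787790}{4853158} + \frac{1}{\left(4122172 - 1488\right) 495296} = 787790 \cdot \frac{1}{4853158} + \frac{1}{4120684} \cdot \frac{1}{495296} = \frac{393895}{2426579} + \frac{1}{4120684} \cdot \frac{1}{495296} = \frac{393895}{2426579} + \frac{1}{2040958302464} = \frac{803923270551483859}{4952546556634790656}$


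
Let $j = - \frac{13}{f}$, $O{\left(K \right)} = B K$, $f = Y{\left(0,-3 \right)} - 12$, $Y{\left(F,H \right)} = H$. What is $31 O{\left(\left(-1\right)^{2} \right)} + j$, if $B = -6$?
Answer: $- \frac{2777}{15} \approx -185.13$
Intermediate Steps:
$f = -15$ ($f = -3 - 12 = -15$)
$O{\left(K \right)} = - 6 K$
$j = \frac{13}{15}$ ($j = - \frac{13}{-15} = \left(-13\right) \left(- \frac{1}{15}\right) = \frac{13}{15} \approx 0.86667$)
$31 O{\left(\left(-1\right)^{2} \right)} + j = 31 \left(- 6 \left(-1\right)^{2}\right) + \frac{13}{15} = 31 \left(\left(-6\right) 1\right) + \frac{13}{15} = 31 \left(-6\right) + \frac{13}{15} = -186 + \frac{13}{15} = - \frac{2777}{15}$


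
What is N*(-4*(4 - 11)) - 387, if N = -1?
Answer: -415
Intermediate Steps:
N*(-4*(4 - 11)) - 387 = -(-4)*(4 - 11) - 387 = -(-4)*(-7) - 387 = -1*28 - 387 = -28 - 387 = -415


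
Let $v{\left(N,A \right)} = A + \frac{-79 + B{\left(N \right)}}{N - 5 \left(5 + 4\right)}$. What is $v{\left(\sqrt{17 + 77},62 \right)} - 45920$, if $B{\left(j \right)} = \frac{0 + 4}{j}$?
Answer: $- \frac{88548247}{1931} + \frac{3623 \sqrt{94}}{90757} \approx -45856.0$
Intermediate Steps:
$B{\left(j \right)} = \frac{4}{j}$
$v{\left(N,A \right)} = A + \frac{-79 + \frac{4}{N}}{-45 + N}$ ($v{\left(N,A \right)} = A + \frac{-79 + \frac{4}{N}}{N - 5 \left(5 + 4\right)} = A + \frac{-79 + \frac{4}{N}}{N - 45} = A + \frac{-79 + \frac{4}{N}}{-45 + N}$)
$v{\left(\sqrt{17 + 77},62 \right)} - 45920 = \frac{4 + \sqrt{17 + 77} \left(-79 - 2790 + 62 \sqrt{17 + 77}\right)}{\sqrt{17 + 77} \left(-45 + \sqrt{17 + 77}\right)} - 45920 = \frac{4 + \sqrt{94} \left(-79 - 2790 + 62 \sqrt{94}\right)}{\sqrt{94} \left(-45 + \sqrt{94}\right)} - 45920 = \frac{\frac{\sqrt{94}}{94} \left(4 + \sqrt{94} \left(-2869 + 62 \sqrt{94}\right)\right)}{-45 + \sqrt{94}} - 45920 = \frac{\sqrt{94} \left(4 + \sqrt{94} \left(-2869 + 62 \sqrt{94}\right)\right)}{94 \left(-45 + \sqrt{94}\right)} - 45920 = -45920 + \frac{\sqrt{94} \left(4 + \sqrt{94} \left(-2869 + 62 \sqrt{94}\right)\right)}{94 \left(-45 + \sqrt{94}\right)}$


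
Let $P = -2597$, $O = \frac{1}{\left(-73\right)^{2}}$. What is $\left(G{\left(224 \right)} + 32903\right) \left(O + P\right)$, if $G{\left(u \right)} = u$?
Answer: $- \frac{458458201324}{5329} \approx -8.6031 \cdot 10^{7}$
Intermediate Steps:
$O = \frac{1}{5329} \approx 0.00018765$
$\left(G{\left(224 \right)} + 32903\right) \left(O + P\right) = \left(224 + 32903\right) \left(\frac{1}{5329} - 2597\right) = 33127 \left(- \frac{13839412}{5329}\right) = - \frac{458458201324}{5329}$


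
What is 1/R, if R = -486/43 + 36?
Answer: 43/1062 ≈ 0.040490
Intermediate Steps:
R = 1062/43 (R = -486/43 + 36 = 1062/43 ≈ 24.698)
1/R = 1/(1062/43) = 43/1062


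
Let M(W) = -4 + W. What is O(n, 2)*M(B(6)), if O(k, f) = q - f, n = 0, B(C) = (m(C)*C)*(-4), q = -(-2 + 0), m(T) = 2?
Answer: 0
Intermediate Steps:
q = 2 (q = -1*(-2) = 2)
B(C) = -8*C (B(C) = (2*C)*(-4) = -8*C)
O(k, f) = 2 - f
O(n, 2)*M(B(6)) = (2 - 1*2)*(-4 - 8*6) = (2 - 2)*(-4 - 48) = 0*(-52) = 0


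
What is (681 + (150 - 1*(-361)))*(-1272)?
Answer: -1516224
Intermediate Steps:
(681 + (150 - 1*(-361)))*(-1272) = (681 + (150 + 361))*(-1272) = (681 + 511)*(-1272) = 1192*(-1272) = -1516224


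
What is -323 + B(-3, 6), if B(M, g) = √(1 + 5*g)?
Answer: -323 + √31 ≈ -317.43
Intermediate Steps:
-323 + B(-3, 6) = -323 + √(1 + 5*6) = -323 + √(1 + 30) = -323 + √31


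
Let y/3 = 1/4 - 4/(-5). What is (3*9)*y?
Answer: 1701/20 ≈ 85.050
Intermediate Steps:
y = 63/20 (y = 3*(1/4 - 4/(-5)) = 3*(1*(¼) - 4*(-⅕)) = 3*(¼ + ⅘) = 3*(21/20) = 63/20 ≈ 3.1500)
(3*9)*y = (3*9)*(63/20) = 27*(63/20) = 1701/20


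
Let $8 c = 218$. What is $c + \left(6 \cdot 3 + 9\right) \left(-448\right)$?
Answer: $- \frac{48275}{4} \approx -12069.0$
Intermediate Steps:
$c = \frac{109}{4}$ ($c = \frac{1}{8} \cdot 218 = \frac{109}{4} \approx 27.25$)
$c + \left(6 \cdot 3 + 9\right) \left(-448\right) = \frac{109}{4} + \left(6 \cdot 3 + 9\right) \left(-448\right) = \frac{109}{4} + \left(18 + 9\right) \left(-448\right) = \frac{109}{4} + 27 \left(-448\right) = \frac{109}{4} - 12096 = - \frac{48275}{4}$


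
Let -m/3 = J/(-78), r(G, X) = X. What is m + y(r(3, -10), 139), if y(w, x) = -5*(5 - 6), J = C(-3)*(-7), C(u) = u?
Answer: 151/26 ≈ 5.8077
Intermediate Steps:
J = 21 (J = -3*(-7) = 21)
y(w, x) = 5 (y(w, x) = -5*(-1) = 5)
m = 21/26 (m = -63/(-78) = -63*(-1)/78 = -3*(-7/26) = 21/26 ≈ 0.80769)
m + y(r(3, -10), 139) = 21/26 + 5 = 151/26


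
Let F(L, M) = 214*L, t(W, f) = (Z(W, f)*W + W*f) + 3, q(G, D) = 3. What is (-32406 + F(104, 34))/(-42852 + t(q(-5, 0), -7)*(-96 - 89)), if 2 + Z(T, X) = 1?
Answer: 10150/38967 ≈ 0.26048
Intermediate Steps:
Z(T, X) = -1 (Z(T, X) = -2 + 1 = -1)
t(W, f) = 3 - W + W*f (t(W, f) = (-W + W*f) + 3 = 3 - W + W*f)
(-32406 + F(104, 34))/(-42852 + t(q(-5, 0), -7)*(-96 - 89)) = (-32406 + 214*104)/(-42852 + (3 - 1*3 + 3*(-7))*(-96 - 89)) = (-32406 + 22256)/(-42852 + (3 - 3 - 21)*(-185)) = -10150/(-42852 - 21*(-185)) = -10150/(-42852 + 3885) = -10150/(-38967) = -10150*(-1/38967) = 10150/38967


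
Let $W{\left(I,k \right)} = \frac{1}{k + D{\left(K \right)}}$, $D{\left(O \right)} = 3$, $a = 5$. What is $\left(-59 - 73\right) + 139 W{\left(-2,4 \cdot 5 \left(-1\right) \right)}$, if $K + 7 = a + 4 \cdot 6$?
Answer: $- \frac{2383}{17} \approx -140.18$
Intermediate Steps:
$K = 22$ ($K = -7 + \left(5 + 4 \cdot 6\right) = -7 + \left(5 + 24\right) = -7 + 29 = 22$)
$W{\left(I,k \right)} = \frac{1}{3 + k}$ ($W{\left(I,k \right)} = \frac{1}{k + 3} = \frac{1}{3 + k}$)
$\left(-59 - 73\right) + 139 W{\left(-2,4 \cdot 5 \left(-1\right) \right)} = \left(-59 - 73\right) + \frac{139}{3 + 4 \cdot 5 \left(-1\right)} = \left(-59 - 73\right) + \frac{139}{3 + 20 \left(-1\right)} = -132 + \frac{139}{3 - 20} = -132 + \frac{139}{-17} = -132 + 139 \left(- \frac{1}{17}\right) = -132 - \frac{139}{17} = - \frac{2383}{17}$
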